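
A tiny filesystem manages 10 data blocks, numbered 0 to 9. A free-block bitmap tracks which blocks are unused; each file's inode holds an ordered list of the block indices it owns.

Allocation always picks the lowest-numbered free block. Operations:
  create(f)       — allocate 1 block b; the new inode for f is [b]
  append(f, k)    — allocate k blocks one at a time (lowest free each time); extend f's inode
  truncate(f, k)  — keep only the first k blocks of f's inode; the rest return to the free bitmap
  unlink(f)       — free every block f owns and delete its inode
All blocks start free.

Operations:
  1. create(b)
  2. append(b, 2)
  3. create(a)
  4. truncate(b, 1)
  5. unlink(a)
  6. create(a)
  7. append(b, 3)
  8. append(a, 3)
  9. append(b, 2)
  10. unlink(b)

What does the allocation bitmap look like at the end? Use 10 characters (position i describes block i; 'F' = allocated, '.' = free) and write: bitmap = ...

create(b): bitmap=F......... | b=[0]
append(b, 2): bitmap=FFF....... | b=[0, 1, 2]
create(a): bitmap=FFFF...... | a=[3] b=[0, 1, 2]
truncate(b, 1): bitmap=F..F...... | a=[3] b=[0]
unlink(a): bitmap=F......... | b=[0]
create(a): bitmap=FF........ | a=[1] b=[0]
append(b, 3): bitmap=FFFFF..... | a=[1] b=[0, 2, 3, 4]
append(a, 3): bitmap=FFFFFFFF.. | a=[1, 5, 6, 7] b=[0, 2, 3, 4]
append(b, 2): bitmap=FFFFFFFFFF | a=[1, 5, 6, 7] b=[0, 2, 3, 4, 8, 9]
unlink(b): bitmap=.F...FFF.. | a=[1, 5, 6, 7]

bitmap = .F...FFF..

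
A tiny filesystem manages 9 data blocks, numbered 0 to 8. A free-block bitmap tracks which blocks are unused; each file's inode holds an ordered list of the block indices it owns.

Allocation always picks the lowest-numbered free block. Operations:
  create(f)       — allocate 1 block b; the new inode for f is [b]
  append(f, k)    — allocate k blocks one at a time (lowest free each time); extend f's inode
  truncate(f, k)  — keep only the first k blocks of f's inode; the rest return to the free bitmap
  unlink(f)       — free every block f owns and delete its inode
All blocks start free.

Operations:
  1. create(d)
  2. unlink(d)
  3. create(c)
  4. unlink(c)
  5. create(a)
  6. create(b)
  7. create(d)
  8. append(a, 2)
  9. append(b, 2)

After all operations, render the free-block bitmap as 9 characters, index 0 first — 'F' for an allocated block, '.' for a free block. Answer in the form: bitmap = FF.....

bitmap = FFFFFFF..

  1. create(d)  ⇒  F........  {d→[0]}
  2. unlink(d)  ⇒  .........  {}
  3. create(c)  ⇒  F........  {c→[0]}
  4. unlink(c)  ⇒  .........  {}
  5. create(a)  ⇒  F........  {a→[0]}
  6. create(b)  ⇒  FF.......  {a→[0]; b→[1]}
  7. create(d)  ⇒  FFF......  {a→[0]; b→[1]; d→[2]}
  8. append(a, 2)  ⇒  FFFFF....  {a→[0, 3, 4]; b→[1]; d→[2]}
  9. append(b, 2)  ⇒  FFFFFFF..  {a→[0, 3, 4]; b→[1, 5, 6]; d→[2]}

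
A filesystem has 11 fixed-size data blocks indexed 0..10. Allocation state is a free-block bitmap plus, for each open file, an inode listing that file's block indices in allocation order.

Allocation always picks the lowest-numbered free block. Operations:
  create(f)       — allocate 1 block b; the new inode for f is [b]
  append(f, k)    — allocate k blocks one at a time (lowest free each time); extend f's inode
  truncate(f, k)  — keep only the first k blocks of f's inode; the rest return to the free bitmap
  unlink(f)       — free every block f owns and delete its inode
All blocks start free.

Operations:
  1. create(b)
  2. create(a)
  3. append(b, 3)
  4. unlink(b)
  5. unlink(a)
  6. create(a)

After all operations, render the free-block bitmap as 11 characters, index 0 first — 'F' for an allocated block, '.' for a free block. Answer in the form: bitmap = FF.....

after create(b) → b:[0]  free=[F..........]
after create(a) → a:[1], b:[0]  free=[FF.........]
after append(b, 3) → a:[1], b:[0, 2, 3, 4]  free=[FFFFF......]
after unlink(b) → a:[1]  free=[.F.........]
after unlink(a) →   free=[...........]
after create(a) → a:[0]  free=[F..........]

bitmap = F..........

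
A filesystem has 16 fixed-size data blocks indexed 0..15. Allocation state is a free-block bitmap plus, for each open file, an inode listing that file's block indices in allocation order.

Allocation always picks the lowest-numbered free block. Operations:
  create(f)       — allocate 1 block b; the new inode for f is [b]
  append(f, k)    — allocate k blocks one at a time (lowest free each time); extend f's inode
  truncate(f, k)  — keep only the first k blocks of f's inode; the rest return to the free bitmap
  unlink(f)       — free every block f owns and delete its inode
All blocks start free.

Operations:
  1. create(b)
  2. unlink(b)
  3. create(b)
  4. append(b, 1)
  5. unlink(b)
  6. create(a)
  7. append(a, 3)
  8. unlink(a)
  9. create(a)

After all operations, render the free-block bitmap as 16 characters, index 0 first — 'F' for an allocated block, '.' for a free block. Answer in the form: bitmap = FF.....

  1. create(b)  ⇒  F...............  {b→[0]}
  2. unlink(b)  ⇒  ................  {}
  3. create(b)  ⇒  F...............  {b→[0]}
  4. append(b, 1)  ⇒  FF..............  {b→[0, 1]}
  5. unlink(b)  ⇒  ................  {}
  6. create(a)  ⇒  F...............  {a→[0]}
  7. append(a, 3)  ⇒  FFFF............  {a→[0, 1, 2, 3]}
  8. unlink(a)  ⇒  ................  {}
  9. create(a)  ⇒  F...............  {a→[0]}

bitmap = F...............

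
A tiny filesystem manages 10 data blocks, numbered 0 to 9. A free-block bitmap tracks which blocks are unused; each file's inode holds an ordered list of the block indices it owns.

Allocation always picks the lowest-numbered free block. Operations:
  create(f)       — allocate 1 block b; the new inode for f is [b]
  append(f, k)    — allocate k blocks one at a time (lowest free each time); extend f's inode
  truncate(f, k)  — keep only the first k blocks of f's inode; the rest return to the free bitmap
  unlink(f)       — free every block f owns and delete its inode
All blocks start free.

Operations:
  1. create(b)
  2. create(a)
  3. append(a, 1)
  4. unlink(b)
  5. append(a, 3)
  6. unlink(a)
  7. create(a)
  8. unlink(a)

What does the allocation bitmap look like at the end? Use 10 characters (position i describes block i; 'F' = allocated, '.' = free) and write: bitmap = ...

bitmap = ..........

after create(b) → b:[0]  free=[F.........]
after create(a) → a:[1], b:[0]  free=[FF........]
after append(a, 1) → a:[1, 2], b:[0]  free=[FFF.......]
after unlink(b) → a:[1, 2]  free=[.FF.......]
after append(a, 3) → a:[1, 2, 0, 3, 4]  free=[FFFFF.....]
after unlink(a) →   free=[..........]
after create(a) → a:[0]  free=[F.........]
after unlink(a) →   free=[..........]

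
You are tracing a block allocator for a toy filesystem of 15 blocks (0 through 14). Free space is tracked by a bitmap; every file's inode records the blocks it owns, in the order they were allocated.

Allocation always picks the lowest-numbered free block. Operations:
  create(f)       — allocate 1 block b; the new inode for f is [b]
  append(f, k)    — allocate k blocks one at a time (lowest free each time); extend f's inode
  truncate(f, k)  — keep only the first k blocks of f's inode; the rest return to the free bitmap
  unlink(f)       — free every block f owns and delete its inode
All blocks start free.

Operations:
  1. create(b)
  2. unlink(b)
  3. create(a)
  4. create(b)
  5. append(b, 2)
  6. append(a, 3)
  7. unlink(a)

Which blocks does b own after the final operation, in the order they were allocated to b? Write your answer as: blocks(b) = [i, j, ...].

  1. create(b)  ⇒  F..............  {b→[0]}
  2. unlink(b)  ⇒  ...............  {}
  3. create(a)  ⇒  F..............  {a→[0]}
  4. create(b)  ⇒  FF.............  {a→[0]; b→[1]}
  5. append(b, 2)  ⇒  FFFF...........  {a→[0]; b→[1, 2, 3]}
  6. append(a, 3)  ⇒  FFFFFFF........  {a→[0, 4, 5, 6]; b→[1, 2, 3]}
  7. unlink(a)  ⇒  .FFF...........  {b→[1, 2, 3]}

blocks(b) = [1, 2, 3]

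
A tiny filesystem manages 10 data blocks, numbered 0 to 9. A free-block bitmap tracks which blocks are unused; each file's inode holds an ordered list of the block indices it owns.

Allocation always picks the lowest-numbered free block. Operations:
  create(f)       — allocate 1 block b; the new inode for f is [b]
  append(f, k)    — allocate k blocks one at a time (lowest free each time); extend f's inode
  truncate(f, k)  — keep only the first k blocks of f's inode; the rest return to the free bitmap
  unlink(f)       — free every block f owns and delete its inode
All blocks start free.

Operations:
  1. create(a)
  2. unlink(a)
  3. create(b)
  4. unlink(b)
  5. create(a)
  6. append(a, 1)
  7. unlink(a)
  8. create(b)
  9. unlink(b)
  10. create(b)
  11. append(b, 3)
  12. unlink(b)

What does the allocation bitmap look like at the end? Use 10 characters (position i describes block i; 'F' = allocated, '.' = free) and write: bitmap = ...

  1. create(a)  ⇒  F.........  {a→[0]}
  2. unlink(a)  ⇒  ..........  {}
  3. create(b)  ⇒  F.........  {b→[0]}
  4. unlink(b)  ⇒  ..........  {}
  5. create(a)  ⇒  F.........  {a→[0]}
  6. append(a, 1)  ⇒  FF........  {a→[0, 1]}
  7. unlink(a)  ⇒  ..........  {}
  8. create(b)  ⇒  F.........  {b→[0]}
  9. unlink(b)  ⇒  ..........  {}
  10. create(b)  ⇒  F.........  {b→[0]}
  11. append(b, 3)  ⇒  FFFF......  {b→[0, 1, 2, 3]}
  12. unlink(b)  ⇒  ..........  {}

bitmap = ..........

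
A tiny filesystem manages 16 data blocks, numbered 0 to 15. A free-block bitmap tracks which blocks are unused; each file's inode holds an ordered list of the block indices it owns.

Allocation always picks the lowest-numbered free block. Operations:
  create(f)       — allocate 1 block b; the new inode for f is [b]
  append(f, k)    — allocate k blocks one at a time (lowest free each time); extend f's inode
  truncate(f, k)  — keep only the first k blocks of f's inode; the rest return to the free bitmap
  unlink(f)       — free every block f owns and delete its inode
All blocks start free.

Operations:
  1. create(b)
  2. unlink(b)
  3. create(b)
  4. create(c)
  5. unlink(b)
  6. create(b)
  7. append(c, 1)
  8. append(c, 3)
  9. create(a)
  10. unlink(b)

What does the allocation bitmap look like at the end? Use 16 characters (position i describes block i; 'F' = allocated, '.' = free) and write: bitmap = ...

  1. create(b)  ⇒  F...............  {b→[0]}
  2. unlink(b)  ⇒  ................  {}
  3. create(b)  ⇒  F...............  {b→[0]}
  4. create(c)  ⇒  FF..............  {b→[0]; c→[1]}
  5. unlink(b)  ⇒  .F..............  {c→[1]}
  6. create(b)  ⇒  FF..............  {b→[0]; c→[1]}
  7. append(c, 1)  ⇒  FFF.............  {b→[0]; c→[1, 2]}
  8. append(c, 3)  ⇒  FFFFFF..........  {b→[0]; c→[1, 2, 3, 4, 5]}
  9. create(a)  ⇒  FFFFFFF.........  {a→[6]; b→[0]; c→[1, 2, 3, 4, 5]}
  10. unlink(b)  ⇒  .FFFFFF.........  {a→[6]; c→[1, 2, 3, 4, 5]}

bitmap = .FFFFFF.........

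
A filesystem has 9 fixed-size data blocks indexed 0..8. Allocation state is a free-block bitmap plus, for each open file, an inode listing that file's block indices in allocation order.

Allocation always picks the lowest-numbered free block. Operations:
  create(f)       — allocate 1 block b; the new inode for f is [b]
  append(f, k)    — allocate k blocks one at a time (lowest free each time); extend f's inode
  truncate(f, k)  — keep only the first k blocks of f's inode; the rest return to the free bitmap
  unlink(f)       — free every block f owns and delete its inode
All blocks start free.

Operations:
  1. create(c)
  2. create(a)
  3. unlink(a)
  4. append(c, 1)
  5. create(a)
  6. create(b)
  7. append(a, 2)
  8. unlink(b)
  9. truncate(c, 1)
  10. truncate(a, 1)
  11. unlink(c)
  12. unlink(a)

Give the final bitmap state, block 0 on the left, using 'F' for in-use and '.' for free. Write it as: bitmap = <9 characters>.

bitmap = .........

after create(c) → c:[0]  free=[F........]
after create(a) → a:[1], c:[0]  free=[FF.......]
after unlink(a) → c:[0]  free=[F........]
after append(c, 1) → c:[0, 1]  free=[FF.......]
after create(a) → a:[2], c:[0, 1]  free=[FFF......]
after create(b) → a:[2], b:[3], c:[0, 1]  free=[FFFF.....]
after append(a, 2) → a:[2, 4, 5], b:[3], c:[0, 1]  free=[FFFFFF...]
after unlink(b) → a:[2, 4, 5], c:[0, 1]  free=[FFF.FF...]
after truncate(c, 1) → a:[2, 4, 5], c:[0]  free=[F.F.FF...]
after truncate(a, 1) → a:[2], c:[0]  free=[F.F......]
after unlink(c) → a:[2]  free=[..F......]
after unlink(a) →   free=[.........]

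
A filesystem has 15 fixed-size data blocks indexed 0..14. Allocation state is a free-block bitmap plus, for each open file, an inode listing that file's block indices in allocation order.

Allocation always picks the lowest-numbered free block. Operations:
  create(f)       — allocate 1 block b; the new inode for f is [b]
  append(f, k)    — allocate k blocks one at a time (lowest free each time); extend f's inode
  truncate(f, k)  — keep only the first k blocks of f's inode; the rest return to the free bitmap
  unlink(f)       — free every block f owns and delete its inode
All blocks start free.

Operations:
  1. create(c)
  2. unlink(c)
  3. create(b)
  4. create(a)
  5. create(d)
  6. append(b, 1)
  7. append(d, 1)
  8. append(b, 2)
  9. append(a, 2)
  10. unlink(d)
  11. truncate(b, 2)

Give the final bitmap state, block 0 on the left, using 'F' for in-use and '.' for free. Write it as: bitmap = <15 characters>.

bitmap = FF.F...FF......

  1. create(c)  ⇒  F..............  {c→[0]}
  2. unlink(c)  ⇒  ...............  {}
  3. create(b)  ⇒  F..............  {b→[0]}
  4. create(a)  ⇒  FF.............  {a→[1]; b→[0]}
  5. create(d)  ⇒  FFF............  {a→[1]; b→[0]; d→[2]}
  6. append(b, 1)  ⇒  FFFF...........  {a→[1]; b→[0, 3]; d→[2]}
  7. append(d, 1)  ⇒  FFFFF..........  {a→[1]; b→[0, 3]; d→[2, 4]}
  8. append(b, 2)  ⇒  FFFFFFF........  {a→[1]; b→[0, 3, 5, 6]; d→[2, 4]}
  9. append(a, 2)  ⇒  FFFFFFFFF......  {a→[1, 7, 8]; b→[0, 3, 5, 6]; d→[2, 4]}
  10. unlink(d)  ⇒  FF.F.FFFF......  {a→[1, 7, 8]; b→[0, 3, 5, 6]}
  11. truncate(b, 2)  ⇒  FF.F...FF......  {a→[1, 7, 8]; b→[0, 3]}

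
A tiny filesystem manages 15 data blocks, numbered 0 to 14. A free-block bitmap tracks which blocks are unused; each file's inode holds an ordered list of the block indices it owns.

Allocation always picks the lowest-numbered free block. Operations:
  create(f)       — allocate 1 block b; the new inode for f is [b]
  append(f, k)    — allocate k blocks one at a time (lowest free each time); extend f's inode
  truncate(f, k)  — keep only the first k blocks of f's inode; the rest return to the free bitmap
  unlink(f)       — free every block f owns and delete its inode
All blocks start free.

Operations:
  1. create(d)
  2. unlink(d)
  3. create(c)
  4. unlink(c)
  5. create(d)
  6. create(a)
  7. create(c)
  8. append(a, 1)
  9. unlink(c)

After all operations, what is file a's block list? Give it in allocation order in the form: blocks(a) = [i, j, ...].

after create(d) → d:[0]  free=[F..............]
after unlink(d) →   free=[...............]
after create(c) → c:[0]  free=[F..............]
after unlink(c) →   free=[...............]
after create(d) → d:[0]  free=[F..............]
after create(a) → a:[1], d:[0]  free=[FF.............]
after create(c) → a:[1], c:[2], d:[0]  free=[FFF............]
after append(a, 1) → a:[1, 3], c:[2], d:[0]  free=[FFFF...........]
after unlink(c) → a:[1, 3], d:[0]  free=[FF.F...........]

blocks(a) = [1, 3]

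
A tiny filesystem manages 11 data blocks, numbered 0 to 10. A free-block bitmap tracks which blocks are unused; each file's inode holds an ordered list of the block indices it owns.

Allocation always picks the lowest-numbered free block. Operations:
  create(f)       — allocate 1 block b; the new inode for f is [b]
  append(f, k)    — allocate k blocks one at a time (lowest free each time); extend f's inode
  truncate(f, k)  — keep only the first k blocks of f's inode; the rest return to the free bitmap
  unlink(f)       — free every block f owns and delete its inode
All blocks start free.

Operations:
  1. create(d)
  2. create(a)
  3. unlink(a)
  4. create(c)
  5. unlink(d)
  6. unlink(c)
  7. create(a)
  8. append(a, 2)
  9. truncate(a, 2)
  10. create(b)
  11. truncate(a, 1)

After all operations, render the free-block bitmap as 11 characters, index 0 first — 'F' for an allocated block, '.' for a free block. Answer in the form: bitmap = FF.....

create(d): bitmap=F.......... | d=[0]
create(a): bitmap=FF......... | a=[1] d=[0]
unlink(a): bitmap=F.......... | d=[0]
create(c): bitmap=FF......... | c=[1] d=[0]
unlink(d): bitmap=.F......... | c=[1]
unlink(c): bitmap=........... | 
create(a): bitmap=F.......... | a=[0]
append(a, 2): bitmap=FFF........ | a=[0, 1, 2]
truncate(a, 2): bitmap=FF......... | a=[0, 1]
create(b): bitmap=FFF........ | a=[0, 1] b=[2]
truncate(a, 1): bitmap=F.F........ | a=[0] b=[2]

bitmap = F.F........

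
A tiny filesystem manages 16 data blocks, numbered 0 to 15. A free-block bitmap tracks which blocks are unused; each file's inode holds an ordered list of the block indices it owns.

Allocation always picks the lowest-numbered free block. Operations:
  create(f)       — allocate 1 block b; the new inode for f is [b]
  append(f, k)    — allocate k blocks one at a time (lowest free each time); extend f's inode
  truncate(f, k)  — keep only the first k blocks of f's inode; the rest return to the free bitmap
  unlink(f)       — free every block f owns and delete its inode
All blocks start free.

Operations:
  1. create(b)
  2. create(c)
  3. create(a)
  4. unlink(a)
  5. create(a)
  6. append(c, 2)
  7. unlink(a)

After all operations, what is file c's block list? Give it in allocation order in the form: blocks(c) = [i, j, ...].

  1. create(b)  ⇒  F...............  {b→[0]}
  2. create(c)  ⇒  FF..............  {b→[0]; c→[1]}
  3. create(a)  ⇒  FFF.............  {a→[2]; b→[0]; c→[1]}
  4. unlink(a)  ⇒  FF..............  {b→[0]; c→[1]}
  5. create(a)  ⇒  FFF.............  {a→[2]; b→[0]; c→[1]}
  6. append(c, 2)  ⇒  FFFFF...........  {a→[2]; b→[0]; c→[1, 3, 4]}
  7. unlink(a)  ⇒  FF.FF...........  {b→[0]; c→[1, 3, 4]}

blocks(c) = [1, 3, 4]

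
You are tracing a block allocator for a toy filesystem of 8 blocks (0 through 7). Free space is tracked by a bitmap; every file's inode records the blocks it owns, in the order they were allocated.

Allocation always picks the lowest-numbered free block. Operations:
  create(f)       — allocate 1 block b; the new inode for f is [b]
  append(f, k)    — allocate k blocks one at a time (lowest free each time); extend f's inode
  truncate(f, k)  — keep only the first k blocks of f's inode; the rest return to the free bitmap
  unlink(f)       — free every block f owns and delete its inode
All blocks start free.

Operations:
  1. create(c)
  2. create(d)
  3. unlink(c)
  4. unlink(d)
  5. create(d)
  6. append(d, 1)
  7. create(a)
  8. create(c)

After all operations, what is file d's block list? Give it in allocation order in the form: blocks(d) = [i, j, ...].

create(c): bitmap=F....... | c=[0]
create(d): bitmap=FF...... | c=[0] d=[1]
unlink(c): bitmap=.F...... | d=[1]
unlink(d): bitmap=........ | 
create(d): bitmap=F....... | d=[0]
append(d, 1): bitmap=FF...... | d=[0, 1]
create(a): bitmap=FFF..... | a=[2] d=[0, 1]
create(c): bitmap=FFFF.... | a=[2] c=[3] d=[0, 1]

blocks(d) = [0, 1]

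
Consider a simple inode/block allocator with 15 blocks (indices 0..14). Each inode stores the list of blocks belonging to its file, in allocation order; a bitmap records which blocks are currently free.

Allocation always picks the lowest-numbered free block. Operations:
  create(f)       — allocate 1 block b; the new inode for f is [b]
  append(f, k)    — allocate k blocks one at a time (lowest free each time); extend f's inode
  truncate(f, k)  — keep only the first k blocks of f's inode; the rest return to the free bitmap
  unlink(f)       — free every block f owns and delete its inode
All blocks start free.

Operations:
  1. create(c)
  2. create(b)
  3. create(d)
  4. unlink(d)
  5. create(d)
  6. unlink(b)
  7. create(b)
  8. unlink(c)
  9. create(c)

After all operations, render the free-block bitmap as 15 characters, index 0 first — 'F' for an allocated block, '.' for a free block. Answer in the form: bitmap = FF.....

  1. create(c)  ⇒  F..............  {c→[0]}
  2. create(b)  ⇒  FF.............  {b→[1]; c→[0]}
  3. create(d)  ⇒  FFF............  {b→[1]; c→[0]; d→[2]}
  4. unlink(d)  ⇒  FF.............  {b→[1]; c→[0]}
  5. create(d)  ⇒  FFF............  {b→[1]; c→[0]; d→[2]}
  6. unlink(b)  ⇒  F.F............  {c→[0]; d→[2]}
  7. create(b)  ⇒  FFF............  {b→[1]; c→[0]; d→[2]}
  8. unlink(c)  ⇒  .FF............  {b→[1]; d→[2]}
  9. create(c)  ⇒  FFF............  {b→[1]; c→[0]; d→[2]}

bitmap = FFF............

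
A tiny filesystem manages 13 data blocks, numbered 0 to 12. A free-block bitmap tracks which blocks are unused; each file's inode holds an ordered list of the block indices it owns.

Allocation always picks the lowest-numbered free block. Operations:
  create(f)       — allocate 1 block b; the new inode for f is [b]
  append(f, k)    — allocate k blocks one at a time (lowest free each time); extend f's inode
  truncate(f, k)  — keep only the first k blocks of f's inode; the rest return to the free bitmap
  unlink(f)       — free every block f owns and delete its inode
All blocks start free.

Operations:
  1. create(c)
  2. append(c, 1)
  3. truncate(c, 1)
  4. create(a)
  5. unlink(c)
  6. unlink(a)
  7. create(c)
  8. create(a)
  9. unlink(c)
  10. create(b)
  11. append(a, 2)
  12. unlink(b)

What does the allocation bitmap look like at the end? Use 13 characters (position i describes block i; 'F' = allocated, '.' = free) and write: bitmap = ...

create(c): bitmap=F............ | c=[0]
append(c, 1): bitmap=FF........... | c=[0, 1]
truncate(c, 1): bitmap=F............ | c=[0]
create(a): bitmap=FF........... | a=[1] c=[0]
unlink(c): bitmap=.F........... | a=[1]
unlink(a): bitmap=............. | 
create(c): bitmap=F............ | c=[0]
create(a): bitmap=FF........... | a=[1] c=[0]
unlink(c): bitmap=.F........... | a=[1]
create(b): bitmap=FF........... | a=[1] b=[0]
append(a, 2): bitmap=FFFF......... | a=[1, 2, 3] b=[0]
unlink(b): bitmap=.FFF......... | a=[1, 2, 3]

bitmap = .FFF.........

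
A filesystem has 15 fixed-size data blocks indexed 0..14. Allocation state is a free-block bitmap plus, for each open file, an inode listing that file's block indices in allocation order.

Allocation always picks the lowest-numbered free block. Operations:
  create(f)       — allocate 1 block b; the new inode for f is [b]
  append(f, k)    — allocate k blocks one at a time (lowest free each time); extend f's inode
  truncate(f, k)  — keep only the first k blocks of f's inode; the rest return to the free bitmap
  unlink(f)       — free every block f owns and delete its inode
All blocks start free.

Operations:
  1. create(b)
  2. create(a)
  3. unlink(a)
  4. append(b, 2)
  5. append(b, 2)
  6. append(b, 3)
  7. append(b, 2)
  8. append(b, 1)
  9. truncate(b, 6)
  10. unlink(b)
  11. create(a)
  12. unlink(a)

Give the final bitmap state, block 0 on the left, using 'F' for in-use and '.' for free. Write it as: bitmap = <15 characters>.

bitmap = ...............

[1] create(b) — b=0 (map F..............)
[2] create(a) — a=1 b=0 (map FF.............)
[3] unlink(a) — b=0 (map F..............)
[4] append(b, 2) — b=0,1,2 (map FFF............)
[5] append(b, 2) — b=0,1,2,3,4 (map FFFFF..........)
[6] append(b, 3) — b=0,1,2,3,4,5,6,7 (map FFFFFFFF.......)
[7] append(b, 2) — b=0,1,2,3,4,5,6,7,8,9 (map FFFFFFFFFF.....)
[8] append(b, 1) — b=0,1,2,3,4,5,6,7,8,9,10 (map FFFFFFFFFFF....)
[9] truncate(b, 6) — b=0,1,2,3,4,5 (map FFFFFF.........)
[10] unlink(b) —  (map ...............)
[11] create(a) — a=0 (map F..............)
[12] unlink(a) —  (map ...............)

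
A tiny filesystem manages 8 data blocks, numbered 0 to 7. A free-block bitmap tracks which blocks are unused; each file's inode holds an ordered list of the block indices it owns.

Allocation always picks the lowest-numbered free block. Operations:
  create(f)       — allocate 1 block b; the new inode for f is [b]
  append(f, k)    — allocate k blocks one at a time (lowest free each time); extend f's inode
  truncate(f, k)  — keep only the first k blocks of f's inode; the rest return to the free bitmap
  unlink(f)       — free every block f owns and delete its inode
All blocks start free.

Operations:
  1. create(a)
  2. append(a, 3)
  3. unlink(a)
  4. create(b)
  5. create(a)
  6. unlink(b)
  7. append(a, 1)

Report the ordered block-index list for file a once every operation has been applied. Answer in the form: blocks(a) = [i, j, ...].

after create(a) → a:[0]  free=[F.......]
after append(a, 3) → a:[0, 1, 2, 3]  free=[FFFF....]
after unlink(a) →   free=[........]
after create(b) → b:[0]  free=[F.......]
after create(a) → a:[1], b:[0]  free=[FF......]
after unlink(b) → a:[1]  free=[.F......]
after append(a, 1) → a:[1, 0]  free=[FF......]

blocks(a) = [1, 0]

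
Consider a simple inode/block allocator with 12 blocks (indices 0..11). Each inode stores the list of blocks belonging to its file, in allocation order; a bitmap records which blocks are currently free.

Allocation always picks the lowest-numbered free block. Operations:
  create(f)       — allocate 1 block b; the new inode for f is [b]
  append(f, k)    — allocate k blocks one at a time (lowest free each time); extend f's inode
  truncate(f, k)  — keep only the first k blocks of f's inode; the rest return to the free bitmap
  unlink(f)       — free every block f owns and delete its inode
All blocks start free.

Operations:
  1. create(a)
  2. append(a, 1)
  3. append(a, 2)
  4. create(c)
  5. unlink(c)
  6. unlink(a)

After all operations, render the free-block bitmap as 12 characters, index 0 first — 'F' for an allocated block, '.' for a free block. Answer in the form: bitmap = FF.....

bitmap = ............

[1] create(a) — a=0 (map F...........)
[2] append(a, 1) — a=0,1 (map FF..........)
[3] append(a, 2) — a=0,1,2,3 (map FFFF........)
[4] create(c) — a=0,1,2,3 c=4 (map FFFFF.......)
[5] unlink(c) — a=0,1,2,3 (map FFFF........)
[6] unlink(a) —  (map ............)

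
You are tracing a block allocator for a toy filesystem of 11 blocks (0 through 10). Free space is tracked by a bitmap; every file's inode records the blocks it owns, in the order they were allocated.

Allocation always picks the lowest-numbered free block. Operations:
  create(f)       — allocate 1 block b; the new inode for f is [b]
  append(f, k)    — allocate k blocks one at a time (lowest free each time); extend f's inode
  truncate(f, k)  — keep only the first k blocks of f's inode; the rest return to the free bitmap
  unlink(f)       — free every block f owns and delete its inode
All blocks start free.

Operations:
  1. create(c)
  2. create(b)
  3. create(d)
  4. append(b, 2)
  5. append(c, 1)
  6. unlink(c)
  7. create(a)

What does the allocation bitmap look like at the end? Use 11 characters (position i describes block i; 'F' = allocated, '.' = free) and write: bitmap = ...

create(c): bitmap=F.......... | c=[0]
create(b): bitmap=FF......... | b=[1] c=[0]
create(d): bitmap=FFF........ | b=[1] c=[0] d=[2]
append(b, 2): bitmap=FFFFF...... | b=[1, 3, 4] c=[0] d=[2]
append(c, 1): bitmap=FFFFFF..... | b=[1, 3, 4] c=[0, 5] d=[2]
unlink(c): bitmap=.FFFF...... | b=[1, 3, 4] d=[2]
create(a): bitmap=FFFFF...... | a=[0] b=[1, 3, 4] d=[2]

bitmap = FFFFF......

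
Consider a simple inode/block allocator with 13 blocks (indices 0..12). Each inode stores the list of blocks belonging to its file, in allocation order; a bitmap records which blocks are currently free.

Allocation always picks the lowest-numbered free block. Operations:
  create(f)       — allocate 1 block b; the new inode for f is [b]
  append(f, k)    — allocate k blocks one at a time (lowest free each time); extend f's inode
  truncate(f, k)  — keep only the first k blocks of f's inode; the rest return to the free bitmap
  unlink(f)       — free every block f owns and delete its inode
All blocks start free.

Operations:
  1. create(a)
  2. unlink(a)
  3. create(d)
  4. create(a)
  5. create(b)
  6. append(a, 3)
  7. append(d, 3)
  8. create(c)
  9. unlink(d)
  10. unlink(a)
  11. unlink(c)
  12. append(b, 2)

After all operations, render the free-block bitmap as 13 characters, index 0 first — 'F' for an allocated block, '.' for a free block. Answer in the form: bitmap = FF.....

after create(a) → a:[0]  free=[F............]
after unlink(a) →   free=[.............]
after create(d) → d:[0]  free=[F............]
after create(a) → a:[1], d:[0]  free=[FF...........]
after create(b) → a:[1], b:[2], d:[0]  free=[FFF..........]
after append(a, 3) → a:[1, 3, 4, 5], b:[2], d:[0]  free=[FFFFFF.......]
after append(d, 3) → a:[1, 3, 4, 5], b:[2], d:[0, 6, 7, 8]  free=[FFFFFFFFF....]
after create(c) → a:[1, 3, 4, 5], b:[2], c:[9], d:[0, 6, 7, 8]  free=[FFFFFFFFFF...]
after unlink(d) → a:[1, 3, 4, 5], b:[2], c:[9]  free=[.FFFFF...F...]
after unlink(a) → b:[2], c:[9]  free=[..F......F...]
after unlink(c) → b:[2]  free=[..F..........]
after append(b, 2) → b:[2, 0, 1]  free=[FFF..........]

bitmap = FFF..........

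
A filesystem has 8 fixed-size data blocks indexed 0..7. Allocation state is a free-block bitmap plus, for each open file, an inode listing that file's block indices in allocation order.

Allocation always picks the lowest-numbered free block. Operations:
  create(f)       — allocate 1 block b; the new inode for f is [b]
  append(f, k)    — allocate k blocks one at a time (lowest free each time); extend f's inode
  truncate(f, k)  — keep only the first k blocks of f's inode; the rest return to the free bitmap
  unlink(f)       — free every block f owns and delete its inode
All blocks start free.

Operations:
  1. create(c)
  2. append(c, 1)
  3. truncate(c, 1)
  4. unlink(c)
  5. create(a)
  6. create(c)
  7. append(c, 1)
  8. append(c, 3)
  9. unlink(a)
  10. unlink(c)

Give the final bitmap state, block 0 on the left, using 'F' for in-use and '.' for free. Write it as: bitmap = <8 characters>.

bitmap = ........

create(c): bitmap=F....... | c=[0]
append(c, 1): bitmap=FF...... | c=[0, 1]
truncate(c, 1): bitmap=F....... | c=[0]
unlink(c): bitmap=........ | 
create(a): bitmap=F....... | a=[0]
create(c): bitmap=FF...... | a=[0] c=[1]
append(c, 1): bitmap=FFF..... | a=[0] c=[1, 2]
append(c, 3): bitmap=FFFFFF.. | a=[0] c=[1, 2, 3, 4, 5]
unlink(a): bitmap=.FFFFF.. | c=[1, 2, 3, 4, 5]
unlink(c): bitmap=........ | 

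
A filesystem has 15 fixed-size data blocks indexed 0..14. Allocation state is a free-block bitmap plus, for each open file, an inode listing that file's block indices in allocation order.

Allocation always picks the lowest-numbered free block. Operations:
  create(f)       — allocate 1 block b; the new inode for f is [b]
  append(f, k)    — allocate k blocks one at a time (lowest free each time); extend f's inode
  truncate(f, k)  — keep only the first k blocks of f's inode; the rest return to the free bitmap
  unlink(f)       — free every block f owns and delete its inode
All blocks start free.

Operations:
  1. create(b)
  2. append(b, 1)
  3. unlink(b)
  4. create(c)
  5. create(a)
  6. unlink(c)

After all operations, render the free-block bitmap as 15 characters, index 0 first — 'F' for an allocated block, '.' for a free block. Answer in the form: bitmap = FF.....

  1. create(b)  ⇒  F..............  {b→[0]}
  2. append(b, 1)  ⇒  FF.............  {b→[0, 1]}
  3. unlink(b)  ⇒  ...............  {}
  4. create(c)  ⇒  F..............  {c→[0]}
  5. create(a)  ⇒  FF.............  {a→[1]; c→[0]}
  6. unlink(c)  ⇒  .F.............  {a→[1]}

bitmap = .F.............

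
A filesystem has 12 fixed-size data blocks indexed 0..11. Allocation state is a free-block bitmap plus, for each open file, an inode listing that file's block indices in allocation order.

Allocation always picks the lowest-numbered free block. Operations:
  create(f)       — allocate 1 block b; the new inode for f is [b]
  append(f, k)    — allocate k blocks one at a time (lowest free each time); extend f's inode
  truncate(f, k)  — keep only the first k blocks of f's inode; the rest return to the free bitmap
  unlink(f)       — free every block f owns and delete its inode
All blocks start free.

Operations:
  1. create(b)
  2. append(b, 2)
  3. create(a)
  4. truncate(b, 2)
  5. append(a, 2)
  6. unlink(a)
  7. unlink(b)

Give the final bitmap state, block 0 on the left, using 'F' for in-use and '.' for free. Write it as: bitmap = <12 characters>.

bitmap = ............

  1. create(b)  ⇒  F...........  {b→[0]}
  2. append(b, 2)  ⇒  FFF.........  {b→[0, 1, 2]}
  3. create(a)  ⇒  FFFF........  {a→[3]; b→[0, 1, 2]}
  4. truncate(b, 2)  ⇒  FF.F........  {a→[3]; b→[0, 1]}
  5. append(a, 2)  ⇒  FFFFF.......  {a→[3, 2, 4]; b→[0, 1]}
  6. unlink(a)  ⇒  FF..........  {b→[0, 1]}
  7. unlink(b)  ⇒  ............  {}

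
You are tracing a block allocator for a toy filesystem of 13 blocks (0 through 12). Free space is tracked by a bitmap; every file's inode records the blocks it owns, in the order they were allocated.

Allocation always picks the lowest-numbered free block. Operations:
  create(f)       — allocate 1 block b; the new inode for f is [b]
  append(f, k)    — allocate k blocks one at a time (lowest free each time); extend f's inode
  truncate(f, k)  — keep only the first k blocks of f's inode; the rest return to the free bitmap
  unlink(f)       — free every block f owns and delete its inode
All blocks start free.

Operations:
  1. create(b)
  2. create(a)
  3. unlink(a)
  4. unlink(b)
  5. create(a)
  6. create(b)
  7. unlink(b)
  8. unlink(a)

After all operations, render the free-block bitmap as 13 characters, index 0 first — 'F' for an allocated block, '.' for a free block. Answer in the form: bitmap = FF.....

bitmap = .............

  1. create(b)  ⇒  F............  {b→[0]}
  2. create(a)  ⇒  FF...........  {a→[1]; b→[0]}
  3. unlink(a)  ⇒  F............  {b→[0]}
  4. unlink(b)  ⇒  .............  {}
  5. create(a)  ⇒  F............  {a→[0]}
  6. create(b)  ⇒  FF...........  {a→[0]; b→[1]}
  7. unlink(b)  ⇒  F............  {a→[0]}
  8. unlink(a)  ⇒  .............  {}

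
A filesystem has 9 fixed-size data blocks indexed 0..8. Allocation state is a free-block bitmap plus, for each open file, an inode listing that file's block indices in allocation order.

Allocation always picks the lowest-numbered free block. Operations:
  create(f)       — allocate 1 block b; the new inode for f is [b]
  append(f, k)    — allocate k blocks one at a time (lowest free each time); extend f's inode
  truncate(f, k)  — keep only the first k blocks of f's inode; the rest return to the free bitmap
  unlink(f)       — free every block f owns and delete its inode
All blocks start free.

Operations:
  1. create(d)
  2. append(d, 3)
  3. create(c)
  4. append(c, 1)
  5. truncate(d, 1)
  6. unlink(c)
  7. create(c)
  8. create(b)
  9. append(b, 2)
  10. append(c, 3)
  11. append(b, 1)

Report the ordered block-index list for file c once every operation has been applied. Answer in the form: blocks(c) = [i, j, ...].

blocks(c) = [1, 5, 6, 7]

[1] create(d) — d=0 (map F........)
[2] append(d, 3) — d=0,1,2,3 (map FFFF.....)
[3] create(c) — c=4 d=0,1,2,3 (map FFFFF....)
[4] append(c, 1) — c=4,5 d=0,1,2,3 (map FFFFFF...)
[5] truncate(d, 1) — c=4,5 d=0 (map F...FF...)
[6] unlink(c) — d=0 (map F........)
[7] create(c) — c=1 d=0 (map FF.......)
[8] create(b) — b=2 c=1 d=0 (map FFF......)
[9] append(b, 2) — b=2,3,4 c=1 d=0 (map FFFFF....)
[10] append(c, 3) — b=2,3,4 c=1,5,6,7 d=0 (map FFFFFFFF.)
[11] append(b, 1) — b=2,3,4,8 c=1,5,6,7 d=0 (map FFFFFFFFF)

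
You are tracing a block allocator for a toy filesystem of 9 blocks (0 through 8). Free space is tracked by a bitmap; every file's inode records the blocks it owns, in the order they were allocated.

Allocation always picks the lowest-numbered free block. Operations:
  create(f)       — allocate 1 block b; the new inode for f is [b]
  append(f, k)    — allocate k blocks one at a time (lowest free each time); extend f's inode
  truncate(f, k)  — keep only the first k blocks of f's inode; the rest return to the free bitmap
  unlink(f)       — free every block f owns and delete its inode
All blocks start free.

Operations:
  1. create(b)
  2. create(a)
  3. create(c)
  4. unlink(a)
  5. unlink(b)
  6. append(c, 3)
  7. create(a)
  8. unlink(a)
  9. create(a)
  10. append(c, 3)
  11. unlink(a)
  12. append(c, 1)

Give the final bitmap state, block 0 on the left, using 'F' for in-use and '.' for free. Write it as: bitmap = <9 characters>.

bitmap = FFFFFFFF.

  1. create(b)  ⇒  F........  {b→[0]}
  2. create(a)  ⇒  FF.......  {a→[1]; b→[0]}
  3. create(c)  ⇒  FFF......  {a→[1]; b→[0]; c→[2]}
  4. unlink(a)  ⇒  F.F......  {b→[0]; c→[2]}
  5. unlink(b)  ⇒  ..F......  {c→[2]}
  6. append(c, 3)  ⇒  FFFF.....  {c→[2, 0, 1, 3]}
  7. create(a)  ⇒  FFFFF....  {a→[4]; c→[2, 0, 1, 3]}
  8. unlink(a)  ⇒  FFFF.....  {c→[2, 0, 1, 3]}
  9. create(a)  ⇒  FFFFF....  {a→[4]; c→[2, 0, 1, 3]}
  10. append(c, 3)  ⇒  FFFFFFFF.  {a→[4]; c→[2, 0, 1, 3, 5, 6, 7]}
  11. unlink(a)  ⇒  FFFF.FFF.  {c→[2, 0, 1, 3, 5, 6, 7]}
  12. append(c, 1)  ⇒  FFFFFFFF.  {c→[2, 0, 1, 3, 5, 6, 7, 4]}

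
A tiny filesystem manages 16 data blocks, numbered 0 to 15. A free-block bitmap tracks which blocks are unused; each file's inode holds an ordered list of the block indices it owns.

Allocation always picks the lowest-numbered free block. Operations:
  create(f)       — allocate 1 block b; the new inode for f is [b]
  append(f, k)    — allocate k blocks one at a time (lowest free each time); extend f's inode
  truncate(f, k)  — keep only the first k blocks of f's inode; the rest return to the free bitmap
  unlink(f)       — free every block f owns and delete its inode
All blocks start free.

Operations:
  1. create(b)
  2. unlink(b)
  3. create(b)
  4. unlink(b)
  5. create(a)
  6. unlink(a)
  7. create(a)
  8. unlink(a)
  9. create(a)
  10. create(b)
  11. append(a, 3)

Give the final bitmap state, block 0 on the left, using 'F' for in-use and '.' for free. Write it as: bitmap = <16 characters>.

bitmap = FFFFF...........

create(b): bitmap=F............... | b=[0]
unlink(b): bitmap=................ | 
create(b): bitmap=F............... | b=[0]
unlink(b): bitmap=................ | 
create(a): bitmap=F............... | a=[0]
unlink(a): bitmap=................ | 
create(a): bitmap=F............... | a=[0]
unlink(a): bitmap=................ | 
create(a): bitmap=F............... | a=[0]
create(b): bitmap=FF.............. | a=[0] b=[1]
append(a, 3): bitmap=FFFFF........... | a=[0, 2, 3, 4] b=[1]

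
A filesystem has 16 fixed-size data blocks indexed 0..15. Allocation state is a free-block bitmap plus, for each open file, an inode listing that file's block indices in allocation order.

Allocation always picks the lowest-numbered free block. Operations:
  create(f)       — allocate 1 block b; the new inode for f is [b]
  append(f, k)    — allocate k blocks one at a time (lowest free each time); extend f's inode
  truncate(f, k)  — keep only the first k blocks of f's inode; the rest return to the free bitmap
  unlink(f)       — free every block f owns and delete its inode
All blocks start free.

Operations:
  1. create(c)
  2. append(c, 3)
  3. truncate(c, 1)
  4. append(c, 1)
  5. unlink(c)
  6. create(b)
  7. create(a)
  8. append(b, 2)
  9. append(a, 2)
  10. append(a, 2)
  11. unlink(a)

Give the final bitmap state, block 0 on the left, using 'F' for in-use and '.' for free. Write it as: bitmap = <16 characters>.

create(c): bitmap=F............... | c=[0]
append(c, 3): bitmap=FFFF............ | c=[0, 1, 2, 3]
truncate(c, 1): bitmap=F............... | c=[0]
append(c, 1): bitmap=FF.............. | c=[0, 1]
unlink(c): bitmap=................ | 
create(b): bitmap=F............... | b=[0]
create(a): bitmap=FF.............. | a=[1] b=[0]
append(b, 2): bitmap=FFFF............ | a=[1] b=[0, 2, 3]
append(a, 2): bitmap=FFFFFF.......... | a=[1, 4, 5] b=[0, 2, 3]
append(a, 2): bitmap=FFFFFFFF........ | a=[1, 4, 5, 6, 7] b=[0, 2, 3]
unlink(a): bitmap=F.FF............ | b=[0, 2, 3]

bitmap = F.FF............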